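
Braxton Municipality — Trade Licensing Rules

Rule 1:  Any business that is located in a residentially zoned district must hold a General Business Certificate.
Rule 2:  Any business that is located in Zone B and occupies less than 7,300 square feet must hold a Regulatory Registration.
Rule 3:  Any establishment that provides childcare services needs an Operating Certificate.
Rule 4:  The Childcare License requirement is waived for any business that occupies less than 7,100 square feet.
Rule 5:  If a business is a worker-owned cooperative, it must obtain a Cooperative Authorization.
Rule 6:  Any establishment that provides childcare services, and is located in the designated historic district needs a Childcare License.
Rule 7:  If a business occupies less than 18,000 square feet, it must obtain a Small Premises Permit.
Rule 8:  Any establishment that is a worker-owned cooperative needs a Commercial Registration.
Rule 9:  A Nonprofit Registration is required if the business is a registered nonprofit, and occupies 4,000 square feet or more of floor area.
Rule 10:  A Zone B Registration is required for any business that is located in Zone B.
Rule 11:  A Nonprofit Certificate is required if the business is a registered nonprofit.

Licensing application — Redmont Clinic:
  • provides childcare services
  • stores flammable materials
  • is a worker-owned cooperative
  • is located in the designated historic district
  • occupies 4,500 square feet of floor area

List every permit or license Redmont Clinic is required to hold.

Rule 1: is located in the designated historic district (not: is located in a residentially zoned district) → General Business Certificate not required.
Rule 2: is located in the designated historic district (not: is located in Zone B); floor area 4,500 square feet < 7,300 square feet → Regulatory Registration not required.
Rule 3: provides childcare services → Operating Certificate required.
Rule 4: floor area 4,500 square feet < 7,100 square feet → exempt from Childcare License.
Rule 5: is a worker-owned cooperative → Cooperative Authorization required.
Rule 6: provides childcare services; is located in the designated historic district → Childcare License required.
Rule 7: floor area 4,500 square feet < 18,000 square feet → Small Premises Permit required.
Rule 8: is a worker-owned cooperative → Commercial Registration required.
Rule 9: is a worker-owned cooperative (not: is a registered nonprofit); floor area 4,500 square feet ≥ 4,000 square feet → Nonprofit Registration not required.
Rule 10: is located in the designated historic district (not: is located in Zone B) → Zone B Registration not required.
Rule 11: is a worker-owned cooperative (not: is a registered nonprofit) → Nonprofit Certificate not required.

Commercial Registration, Cooperative Authorization, Operating Certificate, Small Premises Permit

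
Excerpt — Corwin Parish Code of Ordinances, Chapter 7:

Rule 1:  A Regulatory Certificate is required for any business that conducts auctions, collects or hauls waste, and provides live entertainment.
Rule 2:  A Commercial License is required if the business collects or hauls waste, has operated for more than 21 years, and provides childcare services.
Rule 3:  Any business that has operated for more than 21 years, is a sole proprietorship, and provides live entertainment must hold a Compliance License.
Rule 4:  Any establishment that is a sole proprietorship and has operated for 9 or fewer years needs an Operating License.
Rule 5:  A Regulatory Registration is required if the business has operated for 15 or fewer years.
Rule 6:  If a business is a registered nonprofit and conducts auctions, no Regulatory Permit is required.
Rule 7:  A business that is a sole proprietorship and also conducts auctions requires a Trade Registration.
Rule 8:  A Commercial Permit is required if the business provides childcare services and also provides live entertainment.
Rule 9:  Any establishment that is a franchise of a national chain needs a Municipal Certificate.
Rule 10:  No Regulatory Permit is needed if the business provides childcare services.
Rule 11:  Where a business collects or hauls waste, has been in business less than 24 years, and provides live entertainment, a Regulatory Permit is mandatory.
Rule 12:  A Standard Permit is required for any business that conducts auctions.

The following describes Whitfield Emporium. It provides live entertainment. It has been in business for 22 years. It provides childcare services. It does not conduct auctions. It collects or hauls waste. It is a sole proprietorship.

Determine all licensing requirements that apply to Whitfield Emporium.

Commercial License, Commercial Permit, Compliance License

Rule 1: does not conduct auctions; collects or hauls waste; provides live entertainment → Regulatory Certificate not required.
Rule 2: collects or hauls waste; years in business 22 > 21; provides childcare services → Commercial License required.
Rule 3: years in business 22 > 21; is a sole proprietorship; provides live entertainment → Compliance License required.
Rule 4: is a sole proprietorship; years in business 22 > 9 → Operating License not required.
Rule 5: years in business 22 > 15 → Regulatory Registration not required.
Rule 6: is a sole proprietorship (not: is a registered nonprofit); does not conduct auctions → Regulatory Permit exemption does not apply.
Rule 7: is a sole proprietorship; does not conduct auctions → Trade Registration not required.
Rule 8: provides childcare services; provides live entertainment → Commercial Permit required.
Rule 9: is a sole proprietorship (not: is a franchise of a national chain) → Municipal Certificate not required.
Rule 10: provides childcare services → exempt from Regulatory Permit.
Rule 11: collects or hauls waste; years in business 22 < 24; provides live entertainment → Regulatory Permit required.
Rule 12: does not conduct auctions → Standard Permit not required.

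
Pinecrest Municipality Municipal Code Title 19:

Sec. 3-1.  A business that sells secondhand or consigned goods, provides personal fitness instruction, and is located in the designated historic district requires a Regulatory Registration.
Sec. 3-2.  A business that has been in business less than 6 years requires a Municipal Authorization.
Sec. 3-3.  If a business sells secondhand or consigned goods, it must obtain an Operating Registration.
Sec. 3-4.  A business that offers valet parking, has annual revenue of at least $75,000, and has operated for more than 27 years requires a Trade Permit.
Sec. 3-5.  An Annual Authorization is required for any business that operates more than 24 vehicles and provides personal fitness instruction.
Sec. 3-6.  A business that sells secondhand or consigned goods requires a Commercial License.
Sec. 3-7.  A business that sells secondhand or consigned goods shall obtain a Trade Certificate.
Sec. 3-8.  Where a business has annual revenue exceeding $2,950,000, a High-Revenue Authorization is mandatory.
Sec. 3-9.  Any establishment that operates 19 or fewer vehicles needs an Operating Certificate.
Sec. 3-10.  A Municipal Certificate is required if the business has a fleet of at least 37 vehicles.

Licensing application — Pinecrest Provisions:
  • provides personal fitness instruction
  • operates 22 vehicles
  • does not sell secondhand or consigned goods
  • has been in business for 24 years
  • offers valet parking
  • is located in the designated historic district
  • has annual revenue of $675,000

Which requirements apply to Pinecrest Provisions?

None

Sec. 3-1. does not sell secondhand or consigned goods; provides personal fitness instruction; is located in the designated historic district → Regulatory Registration not required.
Sec. 3-2. years in business 24 ≥ 6 → Municipal Authorization not required.
Sec. 3-3. does not sell secondhand or consigned goods → Operating Registration not required.
Sec. 3-4. offers valet parking; revenue $675,000 ≥ $75,000; years in business 24 ≤ 27 → Trade Permit not required.
Sec. 3-5. vehicles 22 ≤ 24; provides personal fitness instruction → Annual Authorization not required.
Sec. 3-6. does not sell secondhand or consigned goods → Commercial License not required.
Sec. 3-7. does not sell secondhand or consigned goods → Trade Certificate not required.
Sec. 3-8. revenue $675,000 ≤ $2,950,000 → High-Revenue Authorization not required.
Sec. 3-9. vehicles 22 > 19 → Operating Certificate not required.
Sec. 3-10. vehicles 22 < 37 → Municipal Certificate not required.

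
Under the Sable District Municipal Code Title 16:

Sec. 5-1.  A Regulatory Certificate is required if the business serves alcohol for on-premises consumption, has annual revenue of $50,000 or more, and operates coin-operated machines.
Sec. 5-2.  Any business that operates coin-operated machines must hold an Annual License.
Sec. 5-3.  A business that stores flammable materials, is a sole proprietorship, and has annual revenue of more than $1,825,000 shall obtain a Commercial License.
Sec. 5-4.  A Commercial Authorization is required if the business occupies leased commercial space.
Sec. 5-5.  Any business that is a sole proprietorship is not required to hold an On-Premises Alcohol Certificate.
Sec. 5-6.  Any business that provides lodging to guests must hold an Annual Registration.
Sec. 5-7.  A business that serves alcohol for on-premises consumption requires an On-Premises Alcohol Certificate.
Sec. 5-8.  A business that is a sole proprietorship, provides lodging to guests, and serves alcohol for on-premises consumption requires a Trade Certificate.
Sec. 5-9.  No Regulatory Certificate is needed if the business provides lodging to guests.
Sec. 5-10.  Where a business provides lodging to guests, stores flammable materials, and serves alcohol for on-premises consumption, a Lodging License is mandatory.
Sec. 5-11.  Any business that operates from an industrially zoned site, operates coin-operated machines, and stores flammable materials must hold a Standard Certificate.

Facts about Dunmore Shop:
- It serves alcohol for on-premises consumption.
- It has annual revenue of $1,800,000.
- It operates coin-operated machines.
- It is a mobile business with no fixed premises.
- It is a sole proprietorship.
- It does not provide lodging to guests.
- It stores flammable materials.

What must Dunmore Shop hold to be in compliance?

Annual License, Regulatory Certificate

Sec. 5-1. serves alcohol for on-premises consumption; revenue $1,800,000 ≥ $50,000; operates coin-operated machines → Regulatory Certificate required.
Sec. 5-2. operates coin-operated machines → Annual License required.
Sec. 5-3. stores flammable materials; is a sole proprietorship; revenue $1,800,000 ≤ $1,825,000 → Commercial License not required.
Sec. 5-4. is a mobile business with no fixed premises (not: occupies leased commercial space) → Commercial Authorization not required.
Sec. 5-5. is a sole proprietorship → exempt from On-Premises Alcohol Certificate.
Sec. 5-6. does not provide lodging to guests → Annual Registration not required.
Sec. 5-7. serves alcohol for on-premises consumption → On-Premises Alcohol Certificate required.
Sec. 5-8. is a sole proprietorship; does not provide lodging to guests; serves alcohol for on-premises consumption → Trade Certificate not required.
Sec. 5-9. does not provide lodging to guests → Regulatory Certificate exemption does not apply.
Sec. 5-10. does not provide lodging to guests; stores flammable materials; serves alcohol for on-premises consumption → Lodging License not required.
Sec. 5-11. is a mobile business with no fixed premises (not: operates from an industrially zoned site); operates coin-operated machines; stores flammable materials → Standard Certificate not required.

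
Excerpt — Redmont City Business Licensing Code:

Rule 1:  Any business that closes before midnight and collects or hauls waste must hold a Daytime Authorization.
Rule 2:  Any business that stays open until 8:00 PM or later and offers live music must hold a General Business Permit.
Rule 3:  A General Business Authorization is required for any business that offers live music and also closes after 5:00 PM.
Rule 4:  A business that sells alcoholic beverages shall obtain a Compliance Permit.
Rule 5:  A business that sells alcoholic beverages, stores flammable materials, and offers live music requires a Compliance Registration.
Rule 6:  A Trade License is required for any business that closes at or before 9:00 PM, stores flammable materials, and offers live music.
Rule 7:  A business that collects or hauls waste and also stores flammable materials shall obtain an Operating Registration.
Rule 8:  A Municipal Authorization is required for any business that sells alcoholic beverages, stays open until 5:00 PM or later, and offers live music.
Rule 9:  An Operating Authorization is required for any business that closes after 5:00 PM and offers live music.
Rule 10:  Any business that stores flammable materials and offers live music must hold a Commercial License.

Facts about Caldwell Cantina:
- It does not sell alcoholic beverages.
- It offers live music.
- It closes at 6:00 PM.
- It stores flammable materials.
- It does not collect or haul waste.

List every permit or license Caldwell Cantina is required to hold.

Rule 1: closes 6:00 PM, at/before midnight; does not collect or haul waste → Daytime Authorization not required.
Rule 2: closes 6:00 PM, at/before 8:00 PM; offers live music → General Business Permit not required.
Rule 3: offers live music; closes 6:00 PM, after 5:00 PM → General Business Authorization required.
Rule 4: does not sell alcoholic beverages → Compliance Permit not required.
Rule 5: does not sell alcoholic beverages; stores flammable materials; offers live music → Compliance Registration not required.
Rule 6: closes 6:00 PM, at/before 9:00 PM; stores flammable materials; offers live music → Trade License required.
Rule 7: does not collect or haul waste; stores flammable materials → Operating Registration not required.
Rule 8: does not sell alcoholic beverages; closes 6:00 PM, after 5:00 PM; offers live music → Municipal Authorization not required.
Rule 9: closes 6:00 PM, after 5:00 PM; offers live music → Operating Authorization required.
Rule 10: stores flammable materials; offers live music → Commercial License required.

Commercial License, General Business Authorization, Operating Authorization, Trade License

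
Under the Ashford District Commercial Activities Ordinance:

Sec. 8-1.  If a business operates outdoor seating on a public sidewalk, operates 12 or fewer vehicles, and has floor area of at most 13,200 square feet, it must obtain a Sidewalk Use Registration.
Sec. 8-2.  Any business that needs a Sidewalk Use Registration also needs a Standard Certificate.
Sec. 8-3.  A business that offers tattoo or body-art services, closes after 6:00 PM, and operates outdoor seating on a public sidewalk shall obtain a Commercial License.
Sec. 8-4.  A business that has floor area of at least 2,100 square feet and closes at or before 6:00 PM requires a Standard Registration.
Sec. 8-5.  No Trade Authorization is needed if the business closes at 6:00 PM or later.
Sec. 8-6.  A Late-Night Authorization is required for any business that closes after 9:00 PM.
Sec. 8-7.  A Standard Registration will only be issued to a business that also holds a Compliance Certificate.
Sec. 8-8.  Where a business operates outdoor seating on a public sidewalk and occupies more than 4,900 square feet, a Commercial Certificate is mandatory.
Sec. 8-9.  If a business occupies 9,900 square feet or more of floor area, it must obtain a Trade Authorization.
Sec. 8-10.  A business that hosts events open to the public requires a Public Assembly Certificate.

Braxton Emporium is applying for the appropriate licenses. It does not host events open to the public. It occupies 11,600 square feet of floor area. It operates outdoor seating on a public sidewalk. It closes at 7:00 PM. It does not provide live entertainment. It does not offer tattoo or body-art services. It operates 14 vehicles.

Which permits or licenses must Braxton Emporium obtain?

Sec. 8-1. operates outdoor seating on a public sidewalk; vehicles 14 > 12; floor area 11,600 square feet ≤ 13,200 square feet → Sidewalk Use Registration not required.
Sec. 8-2. Sidewalk Use Registration is not required → no effect.
Sec. 8-3. does not offer tattoo or body-art services; closes 7:00 PM, after 6:00 PM; operates outdoor seating on a public sidewalk → Commercial License not required.
Sec. 8-4. floor area 11,600 square feet ≥ 2,100 square feet; closes 7:00 PM, after 6:00 PM → Standard Registration not required.
Sec. 8-5. closes 7:00 PM, after 6:00 PM → exempt from Trade Authorization.
Sec. 8-6. closes 7:00 PM, at/before 9:00 PM → Late-Night Authorization not required.
Sec. 8-7. Standard Registration is not required → no effect.
Sec. 8-8. operates outdoor seating on a public sidewalk; floor area 11,600 square feet > 4,900 square feet → Commercial Certificate required.
Sec. 8-9. floor area 11,600 square feet ≥ 9,900 square feet → Trade Authorization required.
Sec. 8-10. does not host events open to the public → Public Assembly Certificate not required.

Commercial Certificate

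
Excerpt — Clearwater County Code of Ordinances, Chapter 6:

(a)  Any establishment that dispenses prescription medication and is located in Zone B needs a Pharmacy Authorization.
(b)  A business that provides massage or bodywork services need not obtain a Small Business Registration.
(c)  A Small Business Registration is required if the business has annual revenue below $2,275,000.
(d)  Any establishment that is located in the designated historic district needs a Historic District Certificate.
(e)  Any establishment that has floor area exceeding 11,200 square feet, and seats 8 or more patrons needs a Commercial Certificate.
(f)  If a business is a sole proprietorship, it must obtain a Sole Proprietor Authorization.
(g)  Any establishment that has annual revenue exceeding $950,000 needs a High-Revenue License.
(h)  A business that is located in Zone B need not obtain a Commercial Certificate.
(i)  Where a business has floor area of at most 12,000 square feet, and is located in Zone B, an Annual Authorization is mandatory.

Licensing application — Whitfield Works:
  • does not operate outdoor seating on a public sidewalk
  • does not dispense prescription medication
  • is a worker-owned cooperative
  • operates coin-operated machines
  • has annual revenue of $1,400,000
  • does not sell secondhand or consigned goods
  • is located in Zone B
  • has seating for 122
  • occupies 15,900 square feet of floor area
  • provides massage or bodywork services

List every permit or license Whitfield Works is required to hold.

High-Revenue License

(a) does not dispense prescription medication; is located in Zone B → Pharmacy Authorization not required.
(b) provides massage or bodywork services → exempt from Small Business Registration.
(c) revenue $1,400,000 < $2,275,000 → Small Business Registration required.
(d) is located in Zone B (not: is located in the designated historic district) → Historic District Certificate not required.
(e) floor area 15,900 square feet > 11,200 square feet; seating 122 ≥ 8 → Commercial Certificate required.
(f) is a worker-owned cooperative (not: is a sole proprietorship) → Sole Proprietor Authorization not required.
(g) revenue $1,400,000 > $950,000 → High-Revenue License required.
(h) is located in Zone B → exempt from Commercial Certificate.
(i) floor area 15,900 square feet > 12,000 square feet; is located in Zone B → Annual Authorization not required.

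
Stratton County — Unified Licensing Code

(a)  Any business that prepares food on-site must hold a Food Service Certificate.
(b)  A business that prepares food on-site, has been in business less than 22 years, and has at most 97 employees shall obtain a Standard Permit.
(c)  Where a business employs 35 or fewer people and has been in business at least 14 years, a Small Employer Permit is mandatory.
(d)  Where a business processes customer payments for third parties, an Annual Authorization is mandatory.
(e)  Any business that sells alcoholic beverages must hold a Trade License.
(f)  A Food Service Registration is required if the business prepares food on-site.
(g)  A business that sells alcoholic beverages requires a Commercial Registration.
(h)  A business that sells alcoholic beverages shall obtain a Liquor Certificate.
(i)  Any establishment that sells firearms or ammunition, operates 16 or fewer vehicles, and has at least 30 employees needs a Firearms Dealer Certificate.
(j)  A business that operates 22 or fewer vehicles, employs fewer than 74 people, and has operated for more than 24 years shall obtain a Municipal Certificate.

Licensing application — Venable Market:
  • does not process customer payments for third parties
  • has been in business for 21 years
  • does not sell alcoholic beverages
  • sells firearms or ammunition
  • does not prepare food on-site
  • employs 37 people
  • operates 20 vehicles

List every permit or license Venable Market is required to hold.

(a) does not prepare food on-site → Food Service Certificate not required.
(b) does not prepare food on-site; years in business 21 < 22; employees 37 ≤ 97 → Standard Permit not required.
(c) employees 37 > 35; years in business 21 ≥ 14 → Small Employer Permit not required.
(d) does not process customer payments for third parties → Annual Authorization not required.
(e) does not sell alcoholic beverages → Trade License not required.
(f) does not prepare food on-site → Food Service Registration not required.
(g) does not sell alcoholic beverages → Commercial Registration not required.
(h) does not sell alcoholic beverages → Liquor Certificate not required.
(i) sells firearms or ammunition; vehicles 20 > 16; employees 37 ≥ 30 → Firearms Dealer Certificate not required.
(j) vehicles 20 ≤ 22; employees 37 < 74; years in business 21 ≤ 24 → Municipal Certificate not required.

None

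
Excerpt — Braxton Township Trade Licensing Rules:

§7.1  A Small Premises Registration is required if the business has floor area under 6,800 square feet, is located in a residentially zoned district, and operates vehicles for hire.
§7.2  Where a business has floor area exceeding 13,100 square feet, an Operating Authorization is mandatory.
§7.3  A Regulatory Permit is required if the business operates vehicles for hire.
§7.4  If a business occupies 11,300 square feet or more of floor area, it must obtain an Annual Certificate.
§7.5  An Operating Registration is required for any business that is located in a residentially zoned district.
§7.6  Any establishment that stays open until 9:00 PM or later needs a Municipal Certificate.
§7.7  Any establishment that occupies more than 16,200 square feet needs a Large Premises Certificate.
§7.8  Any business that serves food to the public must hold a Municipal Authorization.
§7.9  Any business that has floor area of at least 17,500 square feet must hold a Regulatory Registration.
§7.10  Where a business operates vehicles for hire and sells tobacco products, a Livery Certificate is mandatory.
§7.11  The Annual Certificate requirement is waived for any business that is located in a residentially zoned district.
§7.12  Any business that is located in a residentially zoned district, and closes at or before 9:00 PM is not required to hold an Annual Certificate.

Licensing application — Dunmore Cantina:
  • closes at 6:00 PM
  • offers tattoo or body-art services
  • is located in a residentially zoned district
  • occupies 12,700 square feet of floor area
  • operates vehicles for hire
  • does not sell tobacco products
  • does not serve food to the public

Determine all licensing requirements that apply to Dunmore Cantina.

Operating Registration, Regulatory Permit

§7.1 floor area 12,700 square feet ≥ 6,800 square feet; is located in a residentially zoned district; operates vehicles for hire → Small Premises Registration not required.
§7.2 floor area 12,700 square feet ≤ 13,100 square feet → Operating Authorization not required.
§7.3 operates vehicles for hire → Regulatory Permit required.
§7.4 floor area 12,700 square feet ≥ 11,300 square feet → Annual Certificate required.
§7.5 is located in a residentially zoned district → Operating Registration required.
§7.6 closes 6:00 PM, at/before 9:00 PM → Municipal Certificate not required.
§7.7 floor area 12,700 square feet ≤ 16,200 square feet → Large Premises Certificate not required.
§7.8 does not serve food to the public → Municipal Authorization not required.
§7.9 floor area 12,700 square feet < 17,500 square feet → Regulatory Registration not required.
§7.10 operates vehicles for hire; does not sell tobacco products → Livery Certificate not required.
§7.11 is located in a residentially zoned district → exempt from Annual Certificate.
§7.12 is located in a residentially zoned district; closes 6:00 PM, at/before 9:00 PM → exempt from Annual Certificate.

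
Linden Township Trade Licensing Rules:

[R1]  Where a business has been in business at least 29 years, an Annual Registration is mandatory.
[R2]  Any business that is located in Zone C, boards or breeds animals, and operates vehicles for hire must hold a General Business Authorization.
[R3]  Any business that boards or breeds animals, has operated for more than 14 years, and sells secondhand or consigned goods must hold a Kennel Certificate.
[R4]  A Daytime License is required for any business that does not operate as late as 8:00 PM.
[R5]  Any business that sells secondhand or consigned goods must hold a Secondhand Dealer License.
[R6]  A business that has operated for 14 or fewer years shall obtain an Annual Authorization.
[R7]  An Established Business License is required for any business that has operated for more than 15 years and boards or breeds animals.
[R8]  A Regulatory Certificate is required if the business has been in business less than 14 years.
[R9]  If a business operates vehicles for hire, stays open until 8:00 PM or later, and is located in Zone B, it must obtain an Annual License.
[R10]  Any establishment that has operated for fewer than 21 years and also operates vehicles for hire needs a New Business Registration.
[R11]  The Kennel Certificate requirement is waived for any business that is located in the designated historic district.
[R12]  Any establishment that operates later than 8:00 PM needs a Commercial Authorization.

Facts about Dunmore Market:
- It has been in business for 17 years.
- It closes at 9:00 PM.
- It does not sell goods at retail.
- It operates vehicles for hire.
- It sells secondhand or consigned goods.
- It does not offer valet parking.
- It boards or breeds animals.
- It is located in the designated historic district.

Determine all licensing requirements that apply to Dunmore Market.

[R1] years in business 17 < 29 → Annual Registration not required.
[R2] is located in the designated historic district (not: is located in Zone C); boards or breeds animals; operates vehicles for hire → General Business Authorization not required.
[R3] boards or breeds animals; years in business 17 > 14; sells secondhand or consigned goods → Kennel Certificate required.
[R4] closes 9:00 PM, after 8:00 PM → Daytime License not required.
[R5] sells secondhand or consigned goods → Secondhand Dealer License required.
[R6] years in business 17 > 14 → Annual Authorization not required.
[R7] years in business 17 > 15; boards or breeds animals → Established Business License required.
[R8] years in business 17 ≥ 14 → Regulatory Certificate not required.
[R9] operates vehicles for hire; closes 9:00 PM, after 8:00 PM; is located in the designated historic district (not: is located in Zone B) → Annual License not required.
[R10] years in business 17 < 21; operates vehicles for hire → New Business Registration required.
[R11] is located in the designated historic district → exempt from Kennel Certificate.
[R12] closes 9:00 PM, after 8:00 PM → Commercial Authorization required.

Commercial Authorization, Established Business License, New Business Registration, Secondhand Dealer License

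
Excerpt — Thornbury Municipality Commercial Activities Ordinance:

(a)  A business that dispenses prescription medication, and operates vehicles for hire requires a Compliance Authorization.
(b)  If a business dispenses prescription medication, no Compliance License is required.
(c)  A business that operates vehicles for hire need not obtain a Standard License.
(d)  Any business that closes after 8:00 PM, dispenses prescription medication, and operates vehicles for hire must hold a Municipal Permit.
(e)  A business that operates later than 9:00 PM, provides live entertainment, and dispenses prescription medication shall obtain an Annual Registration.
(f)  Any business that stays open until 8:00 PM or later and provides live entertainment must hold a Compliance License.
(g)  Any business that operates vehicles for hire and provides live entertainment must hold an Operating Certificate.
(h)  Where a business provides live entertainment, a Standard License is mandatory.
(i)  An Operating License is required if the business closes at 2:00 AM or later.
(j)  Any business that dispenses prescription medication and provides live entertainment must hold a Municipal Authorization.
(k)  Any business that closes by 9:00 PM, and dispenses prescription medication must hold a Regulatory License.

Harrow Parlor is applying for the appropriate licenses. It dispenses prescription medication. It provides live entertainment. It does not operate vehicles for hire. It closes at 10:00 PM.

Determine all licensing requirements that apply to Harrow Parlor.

Annual Registration, Municipal Authorization, Standard License

(a) dispenses prescription medication; does not operate vehicles for hire → Compliance Authorization not required.
(b) dispenses prescription medication → exempt from Compliance License.
(c) does not operate vehicles for hire → Standard License exemption does not apply.
(d) closes 10:00 PM, after 8:00 PM; dispenses prescription medication; does not operate vehicles for hire → Municipal Permit not required.
(e) closes 10:00 PM, after 9:00 PM; provides live entertainment; dispenses prescription medication → Annual Registration required.
(f) closes 10:00 PM, after 8:00 PM; provides live entertainment → Compliance License required.
(g) does not operate vehicles for hire; provides live entertainment → Operating Certificate not required.
(h) provides live entertainment → Standard License required.
(i) closes 10:00 PM, at/before 2:00 AM → Operating License not required.
(j) dispenses prescription medication; provides live entertainment → Municipal Authorization required.
(k) closes 10:00 PM, after 9:00 PM; dispenses prescription medication → Regulatory License not required.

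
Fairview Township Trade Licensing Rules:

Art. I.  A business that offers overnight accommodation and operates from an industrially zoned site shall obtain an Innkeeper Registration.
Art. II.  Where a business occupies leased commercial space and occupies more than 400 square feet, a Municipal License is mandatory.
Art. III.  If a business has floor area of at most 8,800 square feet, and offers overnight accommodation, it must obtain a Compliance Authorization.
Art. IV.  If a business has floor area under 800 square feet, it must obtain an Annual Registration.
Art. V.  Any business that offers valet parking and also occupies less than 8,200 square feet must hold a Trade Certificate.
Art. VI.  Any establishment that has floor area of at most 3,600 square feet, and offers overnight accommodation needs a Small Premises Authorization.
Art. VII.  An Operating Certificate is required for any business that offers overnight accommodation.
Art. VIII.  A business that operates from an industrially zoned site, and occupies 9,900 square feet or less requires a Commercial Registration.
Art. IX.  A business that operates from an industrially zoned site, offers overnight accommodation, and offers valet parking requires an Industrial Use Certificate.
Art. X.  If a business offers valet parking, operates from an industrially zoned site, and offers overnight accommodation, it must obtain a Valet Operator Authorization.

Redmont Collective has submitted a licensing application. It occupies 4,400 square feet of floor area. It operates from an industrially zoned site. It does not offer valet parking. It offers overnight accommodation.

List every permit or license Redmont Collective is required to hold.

Commercial Registration, Compliance Authorization, Innkeeper Registration, Operating Certificate

Art. I. offers overnight accommodation; operates from an industrially zoned site → Innkeeper Registration required.
Art. II. operates from an industrially zoned site (not: occupies leased commercial space); floor area 4,400 square feet > 400 square feet → Municipal License not required.
Art. III. floor area 4,400 square feet ≤ 8,800 square feet; offers overnight accommodation → Compliance Authorization required.
Art. IV. floor area 4,400 square feet ≥ 800 square feet → Annual Registration not required.
Art. V. does not offer valet parking; floor area 4,400 square feet < 8,200 square feet → Trade Certificate not required.
Art. VI. floor area 4,400 square feet > 3,600 square feet; offers overnight accommodation → Small Premises Authorization not required.
Art. VII. offers overnight accommodation → Operating Certificate required.
Art. VIII. operates from an industrially zoned site; floor area 4,400 square feet ≤ 9,900 square feet → Commercial Registration required.
Art. IX. operates from an industrially zoned site; offers overnight accommodation; does not offer valet parking → Industrial Use Certificate not required.
Art. X. does not offer valet parking; operates from an industrially zoned site; offers overnight accommodation → Valet Operator Authorization not required.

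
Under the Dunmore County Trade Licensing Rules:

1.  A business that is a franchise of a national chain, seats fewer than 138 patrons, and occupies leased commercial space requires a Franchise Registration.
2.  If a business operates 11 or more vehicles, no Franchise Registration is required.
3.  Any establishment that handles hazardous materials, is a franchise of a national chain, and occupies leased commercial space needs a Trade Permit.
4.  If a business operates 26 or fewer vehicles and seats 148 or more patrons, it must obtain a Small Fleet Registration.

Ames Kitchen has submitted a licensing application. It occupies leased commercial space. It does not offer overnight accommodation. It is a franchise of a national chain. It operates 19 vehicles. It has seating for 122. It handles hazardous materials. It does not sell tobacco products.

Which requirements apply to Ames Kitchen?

Trade Permit

1. is a franchise of a national chain; seating 122 < 138; occupies leased commercial space → Franchise Registration required.
2. vehicles 19 ≥ 11 → exempt from Franchise Registration.
3. handles hazardous materials; is a franchise of a national chain; occupies leased commercial space → Trade Permit required.
4. vehicles 19 ≤ 26; seating 122 < 148 → Small Fleet Registration not required.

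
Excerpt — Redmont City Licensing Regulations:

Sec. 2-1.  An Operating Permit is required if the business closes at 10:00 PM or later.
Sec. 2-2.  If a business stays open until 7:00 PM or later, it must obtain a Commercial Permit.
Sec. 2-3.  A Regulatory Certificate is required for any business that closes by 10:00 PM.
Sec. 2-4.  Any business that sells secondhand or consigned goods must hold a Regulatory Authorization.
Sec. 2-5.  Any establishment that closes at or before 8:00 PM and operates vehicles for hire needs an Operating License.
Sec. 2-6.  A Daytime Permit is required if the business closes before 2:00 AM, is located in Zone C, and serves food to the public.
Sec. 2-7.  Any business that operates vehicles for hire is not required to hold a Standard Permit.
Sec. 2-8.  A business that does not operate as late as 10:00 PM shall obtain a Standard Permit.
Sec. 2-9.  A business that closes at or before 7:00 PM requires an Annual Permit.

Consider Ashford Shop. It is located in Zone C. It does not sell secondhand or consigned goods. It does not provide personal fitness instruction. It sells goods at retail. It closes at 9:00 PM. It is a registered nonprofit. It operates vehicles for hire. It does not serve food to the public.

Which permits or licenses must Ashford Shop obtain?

Commercial Permit, Regulatory Certificate

Sec. 2-1. closes 9:00 PM, at/before 10:00 PM → Operating Permit not required.
Sec. 2-2. closes 9:00 PM, after 7:00 PM → Commercial Permit required.
Sec. 2-3. closes 9:00 PM, at/before 10:00 PM → Regulatory Certificate required.
Sec. 2-4. does not sell secondhand or consigned goods → Regulatory Authorization not required.
Sec. 2-5. closes 9:00 PM, after 8:00 PM; operates vehicles for hire → Operating License not required.
Sec. 2-6. closes 9:00 PM, at/before 2:00 AM; is located in Zone C; does not serve food to the public → Daytime Permit not required.
Sec. 2-7. operates vehicles for hire → exempt from Standard Permit.
Sec. 2-8. closes 9:00 PM, at/before 10:00 PM → Standard Permit required.
Sec. 2-9. closes 9:00 PM, after 7:00 PM → Annual Permit not required.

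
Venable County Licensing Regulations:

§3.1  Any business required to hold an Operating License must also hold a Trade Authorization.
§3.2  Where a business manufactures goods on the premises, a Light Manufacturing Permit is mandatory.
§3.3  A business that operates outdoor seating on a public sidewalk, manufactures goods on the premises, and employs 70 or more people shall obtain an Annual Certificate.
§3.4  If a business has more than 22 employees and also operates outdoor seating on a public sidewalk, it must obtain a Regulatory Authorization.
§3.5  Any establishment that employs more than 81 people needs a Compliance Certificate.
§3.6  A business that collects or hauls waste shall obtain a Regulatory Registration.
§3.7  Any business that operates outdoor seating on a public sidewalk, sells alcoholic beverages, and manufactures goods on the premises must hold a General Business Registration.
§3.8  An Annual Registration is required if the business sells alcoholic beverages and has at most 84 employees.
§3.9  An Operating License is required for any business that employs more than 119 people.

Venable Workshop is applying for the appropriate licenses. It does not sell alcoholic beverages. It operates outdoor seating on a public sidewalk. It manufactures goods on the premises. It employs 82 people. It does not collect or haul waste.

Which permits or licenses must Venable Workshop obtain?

Annual Certificate, Compliance Certificate, Light Manufacturing Permit, Regulatory Authorization

§3.1 Operating License is not required → no effect.
§3.2 manufactures goods on the premises → Light Manufacturing Permit required.
§3.3 operates outdoor seating on a public sidewalk; manufactures goods on the premises; employees 82 ≥ 70 → Annual Certificate required.
§3.4 employees 82 > 22; operates outdoor seating on a public sidewalk → Regulatory Authorization required.
§3.5 employees 82 > 81 → Compliance Certificate required.
§3.6 does not collect or haul waste → Regulatory Registration not required.
§3.7 operates outdoor seating on a public sidewalk; does not sell alcoholic beverages; manufactures goods on the premises → General Business Registration not required.
§3.8 does not sell alcoholic beverages; employees 82 ≤ 84 → Annual Registration not required.
§3.9 employees 82 ≤ 119 → Operating License not required.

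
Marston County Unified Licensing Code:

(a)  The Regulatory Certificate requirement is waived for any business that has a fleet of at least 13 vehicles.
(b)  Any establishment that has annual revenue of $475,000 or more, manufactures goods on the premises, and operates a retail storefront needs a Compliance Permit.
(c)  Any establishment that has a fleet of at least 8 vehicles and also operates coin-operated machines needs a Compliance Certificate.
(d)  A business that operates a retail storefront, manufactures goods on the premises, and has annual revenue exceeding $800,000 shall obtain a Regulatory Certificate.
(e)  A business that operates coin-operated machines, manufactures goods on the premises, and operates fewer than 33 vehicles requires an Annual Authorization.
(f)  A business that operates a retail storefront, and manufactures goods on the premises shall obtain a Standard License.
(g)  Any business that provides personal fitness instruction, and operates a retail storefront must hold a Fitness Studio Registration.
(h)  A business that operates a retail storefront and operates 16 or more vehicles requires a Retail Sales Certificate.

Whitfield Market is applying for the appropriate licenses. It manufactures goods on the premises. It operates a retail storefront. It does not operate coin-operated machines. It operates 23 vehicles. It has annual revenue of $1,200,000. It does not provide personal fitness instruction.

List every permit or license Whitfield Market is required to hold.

Compliance Permit, Retail Sales Certificate, Standard License

(a) vehicles 23 ≥ 13 → exempt from Regulatory Certificate.
(b) revenue $1,200,000 ≥ $475,000; manufactures goods on the premises; operates a retail storefront → Compliance Permit required.
(c) vehicles 23 ≥ 8; does not operate coin-operated machines → Compliance Certificate not required.
(d) operates a retail storefront; manufactures goods on the premises; revenue $1,200,000 > $800,000 → Regulatory Certificate required.
(e) does not operate coin-operated machines; manufactures goods on the premises; vehicles 23 < 33 → Annual Authorization not required.
(f) operates a retail storefront; manufactures goods on the premises → Standard License required.
(g) does not provide personal fitness instruction; operates a retail storefront → Fitness Studio Registration not required.
(h) operates a retail storefront; vehicles 23 ≥ 16 → Retail Sales Certificate required.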